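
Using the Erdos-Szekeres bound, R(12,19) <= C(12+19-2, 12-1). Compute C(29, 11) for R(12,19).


R(12,19) <= C(12+19-2, 12-1) = C(29, 11)
C(29, 11) = 29! / (11! * 18!)
= 34597290

34597290


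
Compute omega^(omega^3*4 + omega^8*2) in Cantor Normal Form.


omega^(omega^3*4 + omega^8*2):
In ordinal addition a term is absorbed by a following term of strictly larger exponent: 3 < 8, so omega^3*4 + omega^8*2 = omega^8*2.
omega raised to a CNF ordinal is a single CNF term: Result = omega^(omega^8*2)

omega^(omega^8*2)


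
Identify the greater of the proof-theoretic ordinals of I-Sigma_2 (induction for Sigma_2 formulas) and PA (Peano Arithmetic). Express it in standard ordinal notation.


Proof-theoretic ordinal of I-Sigma_2 (induction for Sigma_2 formulas): omega^(omega^omega)
Proof-theoretic ordinal of PA (Peano Arithmetic): epsilon_0
Comparing: omega^(omega^omega) < epsilon_0.
The larger ordinal is epsilon_0 (from PA (Peano Arithmetic)).

epsilon_0


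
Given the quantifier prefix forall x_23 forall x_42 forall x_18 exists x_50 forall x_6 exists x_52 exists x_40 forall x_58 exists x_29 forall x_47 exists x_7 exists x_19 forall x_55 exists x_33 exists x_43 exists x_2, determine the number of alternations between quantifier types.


Walk the prefix and count type changes:
  position 1: forall -> forall
  position 2: forall -> forall
  position 3: forall -> exists <-- alternation
  position 4: exists -> forall <-- alternation
  position 5: forall -> exists <-- alternation
  position 6: exists -> exists
  position 7: exists -> forall <-- alternation
  position 8: forall -> exists <-- alternation
  position 9: exists -> forall <-- alternation
  position 10: forall -> exists <-- alternation
  position 11: exists -> exists
  position 12: exists -> forall <-- alternation
  position 13: forall -> exists <-- alternation
  position 14: exists -> exists
  position 15: exists -> exists
Total alternations = 9

9


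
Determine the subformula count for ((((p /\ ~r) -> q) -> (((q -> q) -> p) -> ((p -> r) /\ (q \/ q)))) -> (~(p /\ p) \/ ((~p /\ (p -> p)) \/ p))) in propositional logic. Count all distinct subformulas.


Formula: ((((p /\ ~r) -> q) -> (((q -> q) -> p) -> ((p -> r) /\ (q \/ q)))) -> (~(p /\ p) \/ ((~p /\ (p -> p)) \/ p)))
Subformulas found:
  1. r
  2. q
  3. p
  4. ~p
  5. ~r
  6. (p -> r)
  7. (q -> q)
  8. (p -> p)
  9. (p /\ p)
  10. (q \/ q)
  11. ~(p /\ p)
  12. (p /\ ~r)
  13. ((q -> q) -> p)
  14. ((p /\ ~r) -> q)
  15. (~p /\ (p -> p))
  16. ((p -> r) /\ (q \/ q))
  17. ((~p /\ (p -> p)) \/ p)
  18. (~(p /\ p) \/ ((~p /\ (p -> p)) \/ p))
  19. (((q -> q) -> p) -> ((p -> r) /\ (q \/ q)))
  20. (((p /\ ~r) -> q) -> (((q -> q) -> p) -> ((p -> r) /\ (q \/ q))))
  21. ((((p /\ ~r) -> q) -> (((q -> q) -> p) -> ((p -> r) /\ (q \/ q)))) -> (~(p /\ p) \/ ((~p /\ (p -> p)) \/ p)))
Total distinct subformulas = 21

21


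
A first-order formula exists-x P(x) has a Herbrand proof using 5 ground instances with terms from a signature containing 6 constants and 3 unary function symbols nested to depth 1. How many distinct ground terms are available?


Herbrand terms by depth:
Depth 0: 6 constants
Depth 1: 18 new terms (running total: 24)
Total distinct ground terms = 24

24


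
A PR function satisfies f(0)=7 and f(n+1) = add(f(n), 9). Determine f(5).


f(0) = 7
f(1) = add(f(0), 9) = add(7, 9) = 16
f(2) = add(f(1), 9) = add(16, 9) = 25
f(3) = add(f(2), 9) = add(25, 9) = 34
f(4) = add(f(3), 9) = add(34, 9) = 43
f(5) = add(f(4), 9) = add(43, 9) = 52


52


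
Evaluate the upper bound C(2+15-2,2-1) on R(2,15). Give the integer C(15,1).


R(2,15) <= C(2+15-2, 2-1) = C(15, 1)
C(15, 1) = 15! / (1! * 14!)
= 15

15


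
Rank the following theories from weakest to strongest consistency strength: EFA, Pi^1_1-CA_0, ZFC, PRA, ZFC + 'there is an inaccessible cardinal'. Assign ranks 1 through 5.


Ordering by consistency strength:
1. EFA
2. PRA
3. Pi^1_1-CA_0
4. ZFC
5. ZFC + 'there is an inaccessible cardinal'


EFA=1, Pi^1_1-CA_0=3, ZFC=4, PRA=2, ZFC + 'there is an inaccessible cardinal'=5


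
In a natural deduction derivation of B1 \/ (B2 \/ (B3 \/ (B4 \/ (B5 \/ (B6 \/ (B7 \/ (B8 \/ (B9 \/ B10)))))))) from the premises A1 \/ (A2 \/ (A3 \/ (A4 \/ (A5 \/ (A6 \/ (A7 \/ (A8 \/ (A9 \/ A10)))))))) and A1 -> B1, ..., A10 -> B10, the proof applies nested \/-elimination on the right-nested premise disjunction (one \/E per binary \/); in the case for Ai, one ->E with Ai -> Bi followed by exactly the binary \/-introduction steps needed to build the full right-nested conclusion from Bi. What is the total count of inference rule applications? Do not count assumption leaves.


Constructive dilemma with 10 branches, all disjunctions right-nested:
- \/E: the premise has 9 binary \/, each eliminated once: 9 nodes.
- ->E: one per case (Ai with Ai -> Bi gives Bi): 10 nodes.
- \/I: in case i < n, Bi needs 1 step to form Bi \/ (B(i+1) \/ ...) and then i-1 steps to prepend B(i-1), ..., B1, i.e. i steps; in case i = n, B10 needs 9 prepend steps.
  \/I total = (1 + 2 + ... + 9) + 9 = 45 + 9 = 54 nodes.
Total = 9 + 10 + 54 = 73

73


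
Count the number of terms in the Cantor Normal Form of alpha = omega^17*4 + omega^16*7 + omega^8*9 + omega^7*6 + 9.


CNF: omega^17*4 + omega^16*7 + omega^8*9 + omega^7*6 + 9
Count the summands separated by '+':
  term 1: omega^17*4
  term 2: omega^16*7
  term 3: omega^8*9
  term 4: omega^7*6
  term 5: 9
Total terms = 5

5


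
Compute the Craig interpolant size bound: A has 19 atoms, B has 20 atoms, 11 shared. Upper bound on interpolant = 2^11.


Shared atoms = 11
Craig interpolant size bound = 2^11
= 2048

2048


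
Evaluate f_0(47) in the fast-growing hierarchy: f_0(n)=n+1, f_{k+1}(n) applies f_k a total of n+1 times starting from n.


f_0(47) = 47 + 1 = 48

48


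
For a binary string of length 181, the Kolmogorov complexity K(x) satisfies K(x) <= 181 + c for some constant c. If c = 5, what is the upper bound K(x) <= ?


K(x) <= |x| + c = 181 + 5 = 186

186


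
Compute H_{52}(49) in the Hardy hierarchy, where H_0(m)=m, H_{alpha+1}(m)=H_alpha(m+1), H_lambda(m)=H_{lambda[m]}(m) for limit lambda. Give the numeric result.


H_52(49):
For finite ordinals k, H_k(n) = n + k (each successor step adds 1).
H_52(49) = 49 + 52 = 101

101


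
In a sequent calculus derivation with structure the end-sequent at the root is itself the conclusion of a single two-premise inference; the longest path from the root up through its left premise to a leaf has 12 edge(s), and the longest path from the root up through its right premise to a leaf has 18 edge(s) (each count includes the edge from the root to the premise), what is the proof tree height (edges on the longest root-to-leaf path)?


Longest path through the left premise: 12 edges (measured from the branching sequent)
Longest path through the right premise: 18 edges
Height of the subtree rooted at the branching sequent: max(12, 18) = 18
The branching sequent is the root itself.
Total height = 18

18


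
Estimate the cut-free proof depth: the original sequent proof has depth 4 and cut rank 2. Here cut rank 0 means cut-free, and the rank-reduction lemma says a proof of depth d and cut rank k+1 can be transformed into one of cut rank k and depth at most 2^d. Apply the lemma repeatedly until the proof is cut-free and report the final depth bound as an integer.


Each rank reduction sends depth d to at most 2^d; cut rank r needs r reductions.
2_0(4) = 4
2_1(4) = 2^4 = 16
2_2(4) = 2^16 = 65536
Cut-free depth bound = 65536

65536


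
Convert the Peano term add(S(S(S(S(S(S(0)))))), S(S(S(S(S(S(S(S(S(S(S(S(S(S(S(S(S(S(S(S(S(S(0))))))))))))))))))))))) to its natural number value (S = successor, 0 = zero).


add(S^6(0), S^22(0)):
S^6(0) = 6
S^22(0) = 22
6 + 22 = 28

28


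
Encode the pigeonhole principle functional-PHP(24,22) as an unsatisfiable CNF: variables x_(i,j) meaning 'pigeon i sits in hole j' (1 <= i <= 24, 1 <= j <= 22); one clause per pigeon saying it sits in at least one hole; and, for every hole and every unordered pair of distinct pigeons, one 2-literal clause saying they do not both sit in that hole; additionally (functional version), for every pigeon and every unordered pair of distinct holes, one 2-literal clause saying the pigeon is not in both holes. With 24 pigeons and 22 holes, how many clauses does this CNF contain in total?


functional-PHP(24,22): 24 pigeons, 22 holes, 24*22 = 528 variables.
- pigeon clauses: one per pigeon -> 24 clauses
- hole clauses: 22 holes * C(24,2) = 22 * 276 -> 6072 clauses
- functional clauses: 24 pigeons * C(22,2) = 24 * 231 -> 5544 clauses
Total clauses = 24 + 6072 + 5544 = 11640

11640


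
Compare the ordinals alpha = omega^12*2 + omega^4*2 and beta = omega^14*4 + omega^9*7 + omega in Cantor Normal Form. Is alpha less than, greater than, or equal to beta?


Compare term by term from highest exponent:
alpha = omega^12*2 + omega^4*2
beta = omega^14*4 + omega^9*7 + omega
Term 1: alpha has omega^12*2, beta has omega^14*4
Term 2: alpha has omega^4*2, beta has omega^9*7
Term 3: alpha has omega^0*0, beta has omega^1*1
Result: alpha < beta

alpha < beta


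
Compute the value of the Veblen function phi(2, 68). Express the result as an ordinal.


phi(2, 68):
phi(2, beta) = zeta_beta (the beta-th zeta number, fixed point of epsilon).
phi(2, 68) = zeta_68

zeta_68


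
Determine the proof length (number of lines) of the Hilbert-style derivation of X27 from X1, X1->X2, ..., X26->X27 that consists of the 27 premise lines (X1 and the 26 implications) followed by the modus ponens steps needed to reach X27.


We have 27 premise lines: X1 and 26 implications.
Each implication is detached once by MP, giving 26 MP lines.
27 premise lines + 26 MP lines = 53 total lines.

53


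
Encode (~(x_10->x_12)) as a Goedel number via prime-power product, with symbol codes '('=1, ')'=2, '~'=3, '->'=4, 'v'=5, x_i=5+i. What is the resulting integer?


Formula: (~(x_10->x_12))
Symbol codes: [1, 3, 1, 15, 4, 17, 2, 2]
Primes: [2, 3, 5, 7, 11, 13, 17, 19]
p_1^1 = 2^1 = 2
p_2^3 = 3^3 = 27
p_3^1 = 5^1 = 5
p_4^15 = 7^15 = 4747561509943
p_5^4 = 11^4 = 14641
p_6^17 = 13^17 = 8650415919381337933
p_7^2 = 17^2 = 289
p_8^2 = 19^2 = 361
Product = 16937415396097251567277579868244571805994570

16937415396097251567277579868244571805994570


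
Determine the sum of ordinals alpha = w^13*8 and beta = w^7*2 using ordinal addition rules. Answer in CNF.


Ordinal addition w^13*8 + w^7*2:
Leading exponent of alpha (13) > leading exponent of beta (7).
Since alpha's term has higher exponent than beta's leading term,
the sum is simply alpha followed by beta.
Result = w^13*8 + w^7*2

w^13*8 + w^7*2


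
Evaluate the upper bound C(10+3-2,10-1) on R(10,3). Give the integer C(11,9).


R(10,3) <= C(10+3-2, 10-1) = C(11, 9)
C(11, 9) = 11! / (9! * 2!)
= 55

55


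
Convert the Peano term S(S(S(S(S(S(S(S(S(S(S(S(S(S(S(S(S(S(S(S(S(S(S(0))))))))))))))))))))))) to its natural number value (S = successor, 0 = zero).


Counting successors applied to 0:
23 applications of S to 0 = 23

23


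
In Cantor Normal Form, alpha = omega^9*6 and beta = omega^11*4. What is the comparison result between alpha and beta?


Compare term by term from highest exponent:
alpha = omega^9*6
beta = omega^11*4
Term 1: alpha has omega^9*6, beta has omega^11*4
Result: alpha < beta

alpha < beta


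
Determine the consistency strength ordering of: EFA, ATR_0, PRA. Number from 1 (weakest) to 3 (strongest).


Ordering by consistency strength:
1. EFA
2. PRA
3. ATR_0


EFA=1, ATR_0=3, PRA=2


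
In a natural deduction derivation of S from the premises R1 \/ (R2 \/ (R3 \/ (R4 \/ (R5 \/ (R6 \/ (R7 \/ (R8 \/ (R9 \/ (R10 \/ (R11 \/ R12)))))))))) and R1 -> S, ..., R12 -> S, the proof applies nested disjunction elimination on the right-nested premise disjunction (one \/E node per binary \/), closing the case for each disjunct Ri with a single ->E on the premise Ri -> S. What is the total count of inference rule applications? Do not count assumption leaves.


The premise R1 \/ (R2 \/ (R3 \/ (R4 \/ (R5 \/ (R6 \/ (R7 \/ (R8 \/ (R9 \/ (R10 \/ (R11 \/ R12)))))))))) contains 12 disjuncts, hence 11 binary \/ connectives.
- Each binary \/ is eliminated once: 11 \/E nodes.
- Each of the 12 cases Ri derives S by one ->E with Ri -> S: 12 ->E nodes.
Total = 11 + 12 = 23

23


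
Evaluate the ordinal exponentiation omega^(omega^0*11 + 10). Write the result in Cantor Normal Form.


omega^(omega^0*11 + 10):
omega^0 = 1, so the exponent is 11 + 10 = 21 (finite ordinal addition).
Result = omega^21, already a single CNF term.

omega^21


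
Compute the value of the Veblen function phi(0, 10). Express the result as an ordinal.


phi(0, 10):
phi(0, beta) = omega^beta by definition.
phi(0, 10) = omega^10

omega^10


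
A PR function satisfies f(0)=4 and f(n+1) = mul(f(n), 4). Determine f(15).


f(0) = 4
f(1) = mul(f(0), 4) = mul(4, 4) = 16
f(2) = mul(f(1), 4) = mul(16, 4) = 64
f(3) = mul(f(2), 4) = mul(64, 4) = 256
f(4) = mul(f(3), 4) = mul(256, 4) = 1024
f(5) = mul(f(4), 4) = mul(1024, 4) = 4096
f(6) = mul(f(5), 4) = mul(4096, 4) = 16384
f(7) = mul(f(6), 4) = mul(16384, 4) = 65536
f(8) = mul(f(7), 4) = mul(65536, 4) = 262144
f(9) = mul(f(8), 4) = mul(262144, 4) = 1048576
f(10) = mul(f(9), 4) = mul(1048576, 4) = 4194304
f(11) = mul(f(10), 4) = mul(4194304, 4) = 16777216
f(12) = mul(f(11), 4) = mul(16777216, 4) = 67108864
f(13) = mul(f(12), 4) = mul(67108864, 4) = 268435456
f(14) = mul(f(13), 4) = mul(268435456, 4) = 1073741824
f(15) = mul(f(14), 4) = mul(1073741824, 4) = 4294967296


4294967296


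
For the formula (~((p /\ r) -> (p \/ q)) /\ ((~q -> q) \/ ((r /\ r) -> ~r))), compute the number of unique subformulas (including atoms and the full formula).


Formula: (~((p /\ r) -> (p \/ q)) /\ ((~q -> q) \/ ((r /\ r) -> ~r)))
Subformulas found:
  1. q
  2. r
  3. p
  4. ~q
  5. ~r
  6. (p /\ r)
  7. (r /\ r)
  8. (p \/ q)
  9. (~q -> q)
  10. ((r /\ r) -> ~r)
  11. ((p /\ r) -> (p \/ q))
  12. ~((p /\ r) -> (p \/ q))
  13. ((~q -> q) \/ ((r /\ r) -> ~r))
  14. (~((p /\ r) -> (p \/ q)) /\ ((~q -> q) \/ ((r /\ r) -> ~r)))
Total distinct subformulas = 14

14


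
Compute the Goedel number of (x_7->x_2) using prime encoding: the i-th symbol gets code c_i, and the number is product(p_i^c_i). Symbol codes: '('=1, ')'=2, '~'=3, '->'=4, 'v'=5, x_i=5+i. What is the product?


Formula: (x_7->x_2)
Symbol codes: [1, 12, 4, 7, 2]
Primes: [2, 3, 5, 7, 11]
p_1^1 = 2^1 = 2
p_2^12 = 3^12 = 531441
p_3^4 = 5^4 = 625
p_4^7 = 7^7 = 823543
p_5^2 = 11^2 = 121
Product = 66196757963778750

66196757963778750


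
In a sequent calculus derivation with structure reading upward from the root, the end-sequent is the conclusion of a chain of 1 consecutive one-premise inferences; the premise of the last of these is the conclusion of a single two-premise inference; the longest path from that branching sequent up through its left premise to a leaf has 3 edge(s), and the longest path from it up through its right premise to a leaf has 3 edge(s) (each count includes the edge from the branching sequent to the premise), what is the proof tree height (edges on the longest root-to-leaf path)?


Longest path through the left premise: 3 edges (measured from the branching sequent)
Longest path through the right premise: 3 edges
Height of the subtree rooted at the branching sequent: max(3, 3) = 3
The branching sequent sits 1 edges above the root (the chain of one-premise inferences), so height = 3 + 1 = 4

4


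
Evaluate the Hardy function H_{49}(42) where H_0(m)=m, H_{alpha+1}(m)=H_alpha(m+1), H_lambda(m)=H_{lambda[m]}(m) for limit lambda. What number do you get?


H_49(42):
For finite ordinals k, H_k(n) = n + k (each successor step adds 1).
H_49(42) = 42 + 49 = 91

91


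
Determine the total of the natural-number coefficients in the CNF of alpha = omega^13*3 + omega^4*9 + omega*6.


CNF: omega^13*3 + omega^4*9 + omega*6
Coefficients: 3 + 9 + 6 = 18

18


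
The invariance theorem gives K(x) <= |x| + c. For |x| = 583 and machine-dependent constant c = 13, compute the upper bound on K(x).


K(x) <= |x| + c = 583 + 13 = 596

596


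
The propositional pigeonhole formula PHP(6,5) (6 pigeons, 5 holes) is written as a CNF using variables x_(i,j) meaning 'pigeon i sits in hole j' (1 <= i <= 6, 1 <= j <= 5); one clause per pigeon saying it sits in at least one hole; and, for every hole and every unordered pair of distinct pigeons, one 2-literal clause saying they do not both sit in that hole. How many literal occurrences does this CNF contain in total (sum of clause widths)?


PHP(6,5): 6 pigeons, 5 holes, 6*5 = 30 variables.
- pigeon clauses: one per pigeon -> 6 clauses of width 5 -> 30 literals
- hole clauses: 5 holes * C(6,2) = 5 * 15 -> 75 clauses of width 2 -> 150 literals
Total literal occurrences = 30 + 150 = 180

180


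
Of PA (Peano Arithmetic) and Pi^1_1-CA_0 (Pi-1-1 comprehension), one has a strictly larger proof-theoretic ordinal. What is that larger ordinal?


Proof-theoretic ordinal of PA (Peano Arithmetic): epsilon_0
Proof-theoretic ordinal of Pi^1_1-CA_0 (Pi-1-1 comprehension): psi_0(Omega_omega)
Comparing: epsilon_0 < psi_0(Omega_omega).
The larger ordinal is psi_0(Omega_omega) (from Pi^1_1-CA_0 (Pi-1-1 comprehension)).

psi_0(Omega_omega)


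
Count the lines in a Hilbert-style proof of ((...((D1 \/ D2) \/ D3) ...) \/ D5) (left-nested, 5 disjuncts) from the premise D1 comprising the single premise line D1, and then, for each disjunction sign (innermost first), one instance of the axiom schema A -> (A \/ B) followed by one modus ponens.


Building the left-nested 5-ary disjunction from D1:
- 1 premise line (D1)
- 5 disjuncts means 4 disjunction signs; each needs 1 axiom instance + 1 MP = 2 lines: 2 * 4 = 8
Total = 1 + 8 = 9 lines.

9


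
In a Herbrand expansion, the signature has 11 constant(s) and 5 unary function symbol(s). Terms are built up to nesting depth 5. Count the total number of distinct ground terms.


Herbrand terms by depth:
Depth 0: 11 constants
Depth 1: 55 new terms (running total: 66)
Depth 2: 275 new terms (running total: 341)
Depth 3: 1375 new terms (running total: 1716)
Depth 4: 6875 new terms (running total: 8591)
Depth 5: 34375 new terms (running total: 42966)
Total distinct ground terms = 42966

42966


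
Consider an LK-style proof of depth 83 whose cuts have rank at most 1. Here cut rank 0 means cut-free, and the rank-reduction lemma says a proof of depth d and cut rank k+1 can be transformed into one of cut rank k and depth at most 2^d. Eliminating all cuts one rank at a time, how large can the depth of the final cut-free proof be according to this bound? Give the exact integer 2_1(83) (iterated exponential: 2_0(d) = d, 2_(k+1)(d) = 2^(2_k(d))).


Each rank reduction sends depth d to at most 2^d; cut rank r needs r reductions.
2_0(83) = 83
2_1(83) = 2^83 = 9671406556917033397649408
Cut-free depth bound = 9671406556917033397649408

9671406556917033397649408


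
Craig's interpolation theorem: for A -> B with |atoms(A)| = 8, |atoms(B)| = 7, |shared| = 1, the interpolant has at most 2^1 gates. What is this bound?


Shared atoms = 1
Craig interpolant size bound = 2^1
= 2

2


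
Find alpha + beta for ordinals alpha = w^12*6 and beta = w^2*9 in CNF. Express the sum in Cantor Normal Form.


Ordinal addition w^12*6 + w^2*9:
Leading exponent of alpha (12) > leading exponent of beta (2).
Since alpha's term has higher exponent than beta's leading term,
the sum is simply alpha followed by beta.
Result = w^12*6 + w^2*9

w^12*6 + w^2*9


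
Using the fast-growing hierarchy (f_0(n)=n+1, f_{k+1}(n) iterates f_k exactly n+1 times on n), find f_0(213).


f_0(213) = 213 + 1 = 214

214


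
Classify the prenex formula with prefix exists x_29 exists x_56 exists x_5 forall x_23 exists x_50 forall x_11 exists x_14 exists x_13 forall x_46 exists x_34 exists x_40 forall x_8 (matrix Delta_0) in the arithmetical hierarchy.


Leading quantifier is exists, so the class is Sigma.
Number of quantifier blocks = alternations + 1 = 7 + 1 = 8.
Classification: Sigma_8

Sigma_8


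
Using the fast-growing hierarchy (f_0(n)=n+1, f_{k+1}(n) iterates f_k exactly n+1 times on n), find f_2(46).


f_2(46) = f_1^47(46)
f_1(m) = 2m + 1.
Iterating: f_1^k(n) = 2^k*(n+1) - 1.
f_2(46) = 2^47*(46+1) - 1 = 140737488355328*47 - 1 = 6614661952700415

6614661952700415


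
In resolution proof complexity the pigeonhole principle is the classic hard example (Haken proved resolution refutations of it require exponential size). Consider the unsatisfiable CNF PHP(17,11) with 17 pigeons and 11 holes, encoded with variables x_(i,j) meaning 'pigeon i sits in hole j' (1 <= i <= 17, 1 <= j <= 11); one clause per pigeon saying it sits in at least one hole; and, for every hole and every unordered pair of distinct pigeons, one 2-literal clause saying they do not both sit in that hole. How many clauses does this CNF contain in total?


PHP(17,11): 17 pigeons, 11 holes, 17*11 = 187 variables.
- pigeon clauses: one per pigeon -> 17 clauses
- hole clauses: 11 holes * C(17,2) = 11 * 136 -> 1496 clauses
Total clauses = 17 + 1496 = 1513

1513


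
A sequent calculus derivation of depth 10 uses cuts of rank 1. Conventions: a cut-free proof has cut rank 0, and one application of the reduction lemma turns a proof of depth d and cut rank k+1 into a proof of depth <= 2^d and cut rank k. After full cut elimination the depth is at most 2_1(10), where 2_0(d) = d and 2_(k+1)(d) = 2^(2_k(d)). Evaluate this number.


Each rank reduction sends depth d to at most 2^d; cut rank r needs r reductions.
2_0(10) = 10
2_1(10) = 2^10 = 1024
Cut-free depth bound = 1024

1024


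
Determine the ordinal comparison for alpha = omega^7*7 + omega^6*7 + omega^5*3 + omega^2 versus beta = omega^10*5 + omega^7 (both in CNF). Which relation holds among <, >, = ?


Compare term by term from highest exponent:
alpha = omega^7*7 + omega^6*7 + omega^5*3 + omega^2
beta = omega^10*5 + omega^7
Term 1: alpha has omega^7*7, beta has omega^10*5
Term 2: alpha has omega^6*7, beta has omega^7*1
Term 3: alpha has omega^5*3, beta has omega^0*0
Term 4: alpha has omega^2*1, beta has omega^0*0
Result: alpha < beta

alpha < beta


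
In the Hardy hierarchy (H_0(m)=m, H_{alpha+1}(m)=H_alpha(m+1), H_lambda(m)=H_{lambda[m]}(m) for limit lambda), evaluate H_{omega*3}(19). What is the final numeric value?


H_{omega*3}(19):
For the Hardy hierarchy, H_{omega*k}(n) = 2^k * n.
2^3 = 8.
8 * 19 = 152

152


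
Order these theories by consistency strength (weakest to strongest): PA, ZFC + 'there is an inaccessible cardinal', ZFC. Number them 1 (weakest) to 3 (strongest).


Ordering by consistency strength:
1. PA
2. ZFC
3. ZFC + 'there is an inaccessible cardinal'


PA=1, ZFC + 'there is an inaccessible cardinal'=3, ZFC=2


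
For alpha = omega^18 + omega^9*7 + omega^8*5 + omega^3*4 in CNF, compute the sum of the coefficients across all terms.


CNF: omega^18 + omega^9*7 + omega^8*5 + omega^3*4
Coefficients: 1 + 7 + 5 + 4 = 17

17


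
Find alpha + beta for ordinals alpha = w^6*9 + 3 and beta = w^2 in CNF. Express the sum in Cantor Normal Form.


Ordinal addition (w^6*9 + 3) + w^2:
alpha's leading term has exponent 6 > beta's exponent 2, so it survives.
alpha's tail term has exponent 0 < beta's exponent 2, so it is absorbed by beta.
In ordinal addition, any term followed by a strictly larger-exponent term is absorbed.
Result = w^6*9 + w^2

w^6*9 + w^2


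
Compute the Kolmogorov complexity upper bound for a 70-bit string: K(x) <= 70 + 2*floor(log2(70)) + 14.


floor(log2(70)) = 6
2 * 6 = 12
K(x) <= 70 + 12 + 14 = 96

96


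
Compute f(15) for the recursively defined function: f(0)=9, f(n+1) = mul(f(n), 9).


f(0) = 9
f(1) = mul(f(0), 9) = mul(9, 9) = 81
f(2) = mul(f(1), 9) = mul(81, 9) = 729
f(3) = mul(f(2), 9) = mul(729, 9) = 6561
f(4) = mul(f(3), 9) = mul(6561, 9) = 59049
f(5) = mul(f(4), 9) = mul(59049, 9) = 531441
f(6) = mul(f(5), 9) = mul(531441, 9) = 4782969
f(7) = mul(f(6), 9) = mul(4782969, 9) = 43046721
f(8) = mul(f(7), 9) = mul(43046721, 9) = 387420489
f(9) = mul(f(8), 9) = mul(387420489, 9) = 3486784401
f(10) = mul(f(9), 9) = mul(3486784401, 9) = 31381059609
f(11) = mul(f(10), 9) = mul(31381059609, 9) = 282429536481
f(12) = mul(f(11), 9) = mul(282429536481, 9) = 2541865828329
f(13) = mul(f(12), 9) = mul(2541865828329, 9) = 22876792454961
f(14) = mul(f(13), 9) = mul(22876792454961, 9) = 205891132094649
f(15) = mul(f(14), 9) = mul(205891132094649, 9) = 1853020188851841


1853020188851841


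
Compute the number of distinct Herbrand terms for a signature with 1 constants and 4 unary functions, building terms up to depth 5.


Herbrand terms by depth:
Depth 0: 1 constants
Depth 1: 4 new terms (running total: 5)
Depth 2: 16 new terms (running total: 21)
Depth 3: 64 new terms (running total: 85)
Depth 4: 256 new terms (running total: 341)
Depth 5: 1024 new terms (running total: 1365)
Total distinct ground terms = 1365

1365


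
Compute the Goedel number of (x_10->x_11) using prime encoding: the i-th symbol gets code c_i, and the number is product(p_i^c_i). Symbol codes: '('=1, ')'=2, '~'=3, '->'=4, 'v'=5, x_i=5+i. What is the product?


Formula: (x_10->x_11)
Symbol codes: [1, 15, 4, 16, 2]
Primes: [2, 3, 5, 7, 11]
p_1^1 = 2^1 = 2
p_2^15 = 3^15 = 14348907
p_3^4 = 5^4 = 625
p_4^16 = 7^16 = 33232930569601
p_5^2 = 11^2 = 121
Product = 72124504799700093636183750

72124504799700093636183750


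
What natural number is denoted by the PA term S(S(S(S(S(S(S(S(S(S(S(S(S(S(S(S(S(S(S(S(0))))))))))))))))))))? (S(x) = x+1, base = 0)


Counting successors applied to 0:
20 applications of S to 0 = 20

20


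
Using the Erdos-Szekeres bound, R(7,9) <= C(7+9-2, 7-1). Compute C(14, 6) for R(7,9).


R(7,9) <= C(7+9-2, 7-1) = C(14, 6)
C(14, 6) = 14! / (6! * 8!)
= 3003

3003


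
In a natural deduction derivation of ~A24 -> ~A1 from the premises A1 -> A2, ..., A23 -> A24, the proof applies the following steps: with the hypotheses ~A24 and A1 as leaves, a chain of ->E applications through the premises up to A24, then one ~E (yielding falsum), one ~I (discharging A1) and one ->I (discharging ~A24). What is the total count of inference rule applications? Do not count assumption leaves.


From hypothesis A1, 23 ->E steps along the 23 premises yield A24.
~E with hypothesis ~A24 gives falsum (1 node); ~I discharging A1 gives ~A1 (1 node); ->I discharging ~A24 gives the goal (1 node).
Total = 23 + 3 = 26 inference nodes.

26


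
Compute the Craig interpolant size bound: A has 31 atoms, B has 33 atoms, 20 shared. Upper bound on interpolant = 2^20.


Shared atoms = 20
Craig interpolant size bound = 2^20
= 1048576

1048576


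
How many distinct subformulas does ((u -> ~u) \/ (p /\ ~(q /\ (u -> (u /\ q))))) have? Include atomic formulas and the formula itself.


Formula: ((u -> ~u) \/ (p /\ ~(q /\ (u -> (u /\ q)))))
Subformulas found:
  1. q
  2. u
  3. p
  4. ~u
  5. (u /\ q)
  6. (u -> ~u)
  7. (u -> (u /\ q))
  8. (q /\ (u -> (u /\ q)))
  9. ~(q /\ (u -> (u /\ q)))
  10. (p /\ ~(q /\ (u -> (u /\ q))))
  11. ((u -> ~u) \/ (p /\ ~(q /\ (u -> (u /\ q)))))
Total distinct subformulas = 11

11


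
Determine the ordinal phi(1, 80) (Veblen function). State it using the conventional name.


phi(1, 80):
phi(1, beta) = epsilon_beta (the beta-th epsilon number).
phi(1, 80) = epsilon_80

epsilon_80


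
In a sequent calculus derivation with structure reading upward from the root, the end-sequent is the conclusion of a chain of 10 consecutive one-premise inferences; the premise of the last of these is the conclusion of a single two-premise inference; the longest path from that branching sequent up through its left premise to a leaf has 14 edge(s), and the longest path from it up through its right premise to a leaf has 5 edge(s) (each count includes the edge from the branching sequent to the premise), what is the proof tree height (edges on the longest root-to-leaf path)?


Longest path through the left premise: 14 edges (measured from the branching sequent)
Longest path through the right premise: 5 edges
Height of the subtree rooted at the branching sequent: max(14, 5) = 14
The branching sequent sits 10 edges above the root (the chain of one-premise inferences), so height = 14 + 10 = 24

24


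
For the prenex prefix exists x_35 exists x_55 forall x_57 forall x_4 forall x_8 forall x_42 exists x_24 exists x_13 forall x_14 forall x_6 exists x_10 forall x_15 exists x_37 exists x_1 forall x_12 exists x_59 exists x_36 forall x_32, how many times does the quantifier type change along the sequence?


Walk the prefix and count type changes:
  position 1: exists -> exists
  position 2: exists -> forall <-- alternation
  position 3: forall -> forall
  position 4: forall -> forall
  position 5: forall -> forall
  position 6: forall -> exists <-- alternation
  position 7: exists -> exists
  position 8: exists -> forall <-- alternation
  position 9: forall -> forall
  position 10: forall -> exists <-- alternation
  position 11: exists -> forall <-- alternation
  position 12: forall -> exists <-- alternation
  position 13: exists -> exists
  position 14: exists -> forall <-- alternation
  position 15: forall -> exists <-- alternation
  position 16: exists -> exists
  position 17: exists -> forall <-- alternation
Total alternations = 9

9


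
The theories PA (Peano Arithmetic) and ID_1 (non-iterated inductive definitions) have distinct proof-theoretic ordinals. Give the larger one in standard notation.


Proof-theoretic ordinal of PA (Peano Arithmetic): epsilon_0
Proof-theoretic ordinal of ID_1 (non-iterated inductive definitions): psi_0(epsilon_{Omega+1})
Comparing: epsilon_0 < psi_0(epsilon_{Omega+1}).
The larger ordinal is psi_0(epsilon_{Omega+1}) (from ID_1 (non-iterated inductive definitions)).

psi_0(epsilon_{Omega+1})


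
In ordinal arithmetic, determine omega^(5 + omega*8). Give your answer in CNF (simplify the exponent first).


omega^(5 + omega*8):
In ordinal addition a term is absorbed by a following term of strictly larger exponent: 0 < 1, so 5 + omega*8 = omega*8.
omega raised to a CNF ordinal is a single CNF term: Result = omega^(omega*8)

omega^(omega*8)


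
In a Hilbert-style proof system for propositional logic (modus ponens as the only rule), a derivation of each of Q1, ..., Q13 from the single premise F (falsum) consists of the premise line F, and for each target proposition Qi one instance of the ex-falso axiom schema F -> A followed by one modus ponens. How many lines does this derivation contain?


Ex falso, line by line:
- 1 premise line (F)
- 13 targets, each needing 1 axiom instance (F -> Qi) + 1 MP = 2 lines: 2 * 13 = 26
Total = 1 + 26 = 27 lines.

27


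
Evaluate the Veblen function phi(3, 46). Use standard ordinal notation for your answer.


phi(3, 46):
phi(3, beta) = eta_beta (the beta-th eta number, fixed point of zeta).
phi(3, 46) = eta_46

eta_46


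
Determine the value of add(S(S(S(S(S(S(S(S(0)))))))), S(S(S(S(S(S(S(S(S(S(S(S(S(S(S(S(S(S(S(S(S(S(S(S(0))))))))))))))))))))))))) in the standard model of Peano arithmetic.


add(S^8(0), S^24(0)):
S^8(0) = 8
S^24(0) = 24
8 + 24 = 32

32


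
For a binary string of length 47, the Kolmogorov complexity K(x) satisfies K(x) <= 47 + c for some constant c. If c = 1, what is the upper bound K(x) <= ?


K(x) <= |x| + c = 47 + 1 = 48

48


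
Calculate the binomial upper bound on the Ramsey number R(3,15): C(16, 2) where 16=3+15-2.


R(3,15) <= C(3+15-2, 3-1) = C(16, 2)
C(16, 2) = 16! / (2! * 14!)
= 120

120


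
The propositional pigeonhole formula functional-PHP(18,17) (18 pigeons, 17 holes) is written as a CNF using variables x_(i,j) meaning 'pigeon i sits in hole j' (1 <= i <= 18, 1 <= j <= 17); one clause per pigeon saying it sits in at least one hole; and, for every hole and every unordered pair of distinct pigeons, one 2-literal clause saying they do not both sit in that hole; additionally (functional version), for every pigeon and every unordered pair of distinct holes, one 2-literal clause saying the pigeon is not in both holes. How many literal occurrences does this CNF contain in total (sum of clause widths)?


functional-PHP(18,17): 18 pigeons, 17 holes, 18*17 = 306 variables.
- pigeon clauses: one per pigeon -> 18 clauses of width 17 -> 306 literals
- hole clauses: 17 holes * C(18,2) = 17 * 153 -> 2601 clauses of width 2 -> 5202 literals
- functional clauses: 18 pigeons * C(17,2) = 18 * 136 -> 2448 clauses of width 2 -> 4896 literals
Total literal occurrences = 306 + 5202 + 4896 = 10404

10404


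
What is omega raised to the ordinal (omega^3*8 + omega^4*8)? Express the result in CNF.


omega^(omega^3*8 + omega^4*8):
In ordinal addition a term is absorbed by a following term of strictly larger exponent: 3 < 4, so omega^3*8 + omega^4*8 = omega^4*8.
omega raised to a CNF ordinal is a single CNF term: Result = omega^(omega^4*8)

omega^(omega^4*8)


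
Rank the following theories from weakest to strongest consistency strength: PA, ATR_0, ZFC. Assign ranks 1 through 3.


Ordering by consistency strength:
1. PA
2. ATR_0
3. ZFC


PA=1, ATR_0=2, ZFC=3


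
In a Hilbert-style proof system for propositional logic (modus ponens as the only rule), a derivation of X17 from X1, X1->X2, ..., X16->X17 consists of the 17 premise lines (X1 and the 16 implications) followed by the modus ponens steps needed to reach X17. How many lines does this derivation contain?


We have 17 premise lines: X1 and 16 implications.
Each implication is detached once by MP, giving 16 MP lines.
17 premise lines + 16 MP lines = 33 total lines.

33


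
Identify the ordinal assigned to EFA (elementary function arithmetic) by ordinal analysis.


The proof-theoretic ordinal of EFA (elementary function arithmetic) is a standard result in ordinal analysis.
This ordinal is the supremum of order types of primitive recursive well-orderings
that the theory can prove to be well-ordered.
For EFA (elementary function arithmetic), the proof-theoretic ordinal is omega^3.

omega^3


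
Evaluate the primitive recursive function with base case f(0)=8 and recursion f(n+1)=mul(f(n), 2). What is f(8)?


f(0) = 8
f(1) = mul(f(0), 2) = mul(8, 2) = 16
f(2) = mul(f(1), 2) = mul(16, 2) = 32
f(3) = mul(f(2), 2) = mul(32, 2) = 64
f(4) = mul(f(3), 2) = mul(64, 2) = 128
f(5) = mul(f(4), 2) = mul(128, 2) = 256
f(6) = mul(f(5), 2) = mul(256, 2) = 512
f(7) = mul(f(6), 2) = mul(512, 2) = 1024
f(8) = mul(f(7), 2) = mul(1024, 2) = 2048


2048


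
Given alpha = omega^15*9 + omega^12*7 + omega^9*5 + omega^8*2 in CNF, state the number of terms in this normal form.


CNF: omega^15*9 + omega^12*7 + omega^9*5 + omega^8*2
Count the summands separated by '+':
  term 1: omega^15*9
  term 2: omega^12*7
  term 3: omega^9*5
  term 4: omega^8*2
Total terms = 4

4


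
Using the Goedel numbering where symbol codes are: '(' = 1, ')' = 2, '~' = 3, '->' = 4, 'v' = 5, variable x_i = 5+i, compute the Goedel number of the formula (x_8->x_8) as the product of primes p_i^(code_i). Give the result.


Formula: (x_8->x_8)
Symbol codes: [1, 13, 4, 13, 2]
Primes: [2, 3, 5, 7, 11]
p_1^1 = 2^1 = 2
p_2^13 = 3^13 = 1594323
p_3^4 = 5^4 = 625
p_4^13 = 7^13 = 96889010407
p_5^2 = 11^2 = 121
Product = 23363947133041818476250

23363947133041818476250


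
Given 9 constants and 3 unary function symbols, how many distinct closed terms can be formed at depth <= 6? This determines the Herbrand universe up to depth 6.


Herbrand terms by depth:
Depth 0: 9 constants
Depth 1: 27 new terms (running total: 36)
Depth 2: 81 new terms (running total: 117)
Depth 3: 243 new terms (running total: 360)
Depth 4: 729 new terms (running total: 1089)
Depth 5: 2187 new terms (running total: 3276)
Depth 6: 6561 new terms (running total: 9837)
Total distinct ground terms = 9837

9837


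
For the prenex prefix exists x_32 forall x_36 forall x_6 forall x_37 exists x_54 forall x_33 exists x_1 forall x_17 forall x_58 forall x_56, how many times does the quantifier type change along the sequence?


Walk the prefix and count type changes:
  position 1: exists -> forall <-- alternation
  position 2: forall -> forall
  position 3: forall -> forall
  position 4: forall -> exists <-- alternation
  position 5: exists -> forall <-- alternation
  position 6: forall -> exists <-- alternation
  position 7: exists -> forall <-- alternation
  position 8: forall -> forall
  position 9: forall -> forall
Total alternations = 5

5


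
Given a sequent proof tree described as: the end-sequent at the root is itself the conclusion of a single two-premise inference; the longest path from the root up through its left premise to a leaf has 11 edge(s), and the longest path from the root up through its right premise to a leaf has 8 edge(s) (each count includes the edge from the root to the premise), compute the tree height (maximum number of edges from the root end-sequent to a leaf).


Longest path through the left premise: 11 edges (measured from the branching sequent)
Longest path through the right premise: 8 edges
Height of the subtree rooted at the branching sequent: max(11, 8) = 11
The branching sequent is the root itself.
Total height = 11

11


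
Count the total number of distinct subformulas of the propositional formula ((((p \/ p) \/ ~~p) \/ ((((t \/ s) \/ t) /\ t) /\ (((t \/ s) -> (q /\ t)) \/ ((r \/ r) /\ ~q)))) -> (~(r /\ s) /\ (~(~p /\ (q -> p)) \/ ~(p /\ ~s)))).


Formula: ((((p \/ p) \/ ~~p) \/ ((((t \/ s) \/ t) /\ t) /\ (((t \/ s) -> (q /\ t)) \/ ((r \/ r) /\ ~q)))) -> (~(r /\ s) /\ (~(~p /\ (q -> p)) \/ ~(p /\ ~s))))
Subformulas found:
  1. r
  2. q
  3. s
  4. t
  5. p
  6. ~p
  7. ~s
  8. ~q
  9. ~~p
  10. (p \/ p)
  11. (q -> p)
  12. (q /\ t)
  13. (r \/ r)
  14. (r /\ s)
  15. (t \/ s)
  16. ~(r /\ s)
  17. (p /\ ~s)
  18. ~(p /\ ~s)
  19. ((t \/ s) \/ t)
  20. ((r \/ r) /\ ~q)
  21. (~p /\ (q -> p))
  22. ~(~p /\ (q -> p))
  23. ((p \/ p) \/ ~~p)
  24. (((t \/ s) \/ t) /\ t)
  25. ((t \/ s) -> (q /\ t))
  26. (~(~p /\ (q -> p)) \/ ~(p /\ ~s))
  27. (((t \/ s) -> (q /\ t)) \/ ((r \/ r) /\ ~q))
  28. (~(r /\ s) /\ (~(~p /\ (q -> p)) \/ ~(p /\ ~s)))
  29. ((((t \/ s) \/ t) /\ t) /\ (((t \/ s) -> (q /\ t)) \/ ((r \/ r) /\ ~q)))
  30. (((p \/ p) \/ ~~p) \/ ((((t \/ s) \/ t) /\ t) /\ (((t \/ s) -> (q /\ t)) \/ ((r \/ r) /\ ~q))))
  31. ((((p \/ p) \/ ~~p) \/ ((((t \/ s) \/ t) /\ t) /\ (((t \/ s) -> (q /\ t)) \/ ((r \/ r) /\ ~q)))) -> (~(r /\ s) /\ (~(~p /\ (q -> p)) \/ ~(p /\ ~s))))
Total distinct subformulas = 31

31


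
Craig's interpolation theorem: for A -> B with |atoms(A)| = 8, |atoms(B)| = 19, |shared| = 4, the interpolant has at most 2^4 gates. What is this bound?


Shared atoms = 4
Craig interpolant size bound = 2^4
= 16

16


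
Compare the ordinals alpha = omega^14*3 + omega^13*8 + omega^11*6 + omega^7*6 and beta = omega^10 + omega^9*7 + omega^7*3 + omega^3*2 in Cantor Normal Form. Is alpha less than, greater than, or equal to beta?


Compare term by term from highest exponent:
alpha = omega^14*3 + omega^13*8 + omega^11*6 + omega^7*6
beta = omega^10 + omega^9*7 + omega^7*3 + omega^3*2
Term 1: alpha has omega^14*3, beta has omega^10*1
Term 2: alpha has omega^13*8, beta has omega^9*7
Term 3: alpha has omega^11*6, beta has omega^7*3
Term 4: alpha has omega^7*6, beta has omega^3*2
Result: alpha > beta

alpha > beta


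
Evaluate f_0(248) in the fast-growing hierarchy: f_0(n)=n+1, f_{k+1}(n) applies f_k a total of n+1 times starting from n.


f_0(248) = 248 + 1 = 249

249


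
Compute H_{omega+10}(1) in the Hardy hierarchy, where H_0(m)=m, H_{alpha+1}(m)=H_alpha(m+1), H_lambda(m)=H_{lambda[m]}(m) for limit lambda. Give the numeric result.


H_{omega+10}(1):
Unwind the 10 successor steps: H_{omega+10}(1) = H_omega(1+10) = H_omega(11).
H_omega(m) = H_m(m) = m + m = 2m.
Result = 2 * 11 = 22

22


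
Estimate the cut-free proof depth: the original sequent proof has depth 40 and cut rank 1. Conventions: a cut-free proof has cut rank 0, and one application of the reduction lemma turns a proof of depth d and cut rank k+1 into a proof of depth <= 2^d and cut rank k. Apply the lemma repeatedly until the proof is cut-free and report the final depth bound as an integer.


Each rank reduction sends depth d to at most 2^d; cut rank r needs r reductions.
2_0(40) = 40
2_1(40) = 2^40 = 1099511627776
Cut-free depth bound = 1099511627776

1099511627776
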